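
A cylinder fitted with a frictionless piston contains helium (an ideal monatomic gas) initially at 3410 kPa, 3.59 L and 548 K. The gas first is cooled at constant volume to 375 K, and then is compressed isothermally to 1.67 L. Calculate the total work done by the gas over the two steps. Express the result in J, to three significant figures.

Step 1 (isochoric): W = 0 (constant volume).
After step 1: P = 2333 kPa (V unchanged).
Step 2 (isothermal): W = P₁V₁ ln(V₂/V₁) = (8377) ln(1.67/3.59) = -6411 J.
W_total = 0 − 6411 = -6411 J.

W_total ≈ -6410 J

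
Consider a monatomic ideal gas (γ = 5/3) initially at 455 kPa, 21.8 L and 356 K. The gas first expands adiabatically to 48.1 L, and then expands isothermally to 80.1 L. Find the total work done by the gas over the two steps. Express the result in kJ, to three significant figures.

Step 1 (adiabatic): W = (P₁V₁ − P₂V₂)/(γ−1) = (9919 − 5853)/0.667 = 6100 J.
After step 1: P = 121.7 kPa, V = 48.1 L, T = 210.1 K.
Step 2 (isothermal): W = P₁V₁ ln(V₂/V₁) = (5853) ln(80.1/48.1) = 2985 J.
W_total = 6100 + 2985 = 9084 J.

W_total ≈ 9.08 kJ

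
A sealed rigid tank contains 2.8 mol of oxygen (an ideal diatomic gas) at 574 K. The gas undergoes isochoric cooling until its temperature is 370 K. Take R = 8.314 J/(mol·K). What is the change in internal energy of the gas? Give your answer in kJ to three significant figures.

Constant volume ⇒ W = 0, so Q = ΔU = nCᵥΔT with Cᵥ = 5R/2 = 20.79 J/(mol·K).
ΔU = (2.8)(20.79)(370 − 574) = -11872 J.

ΔU ≈ -11.9 kJ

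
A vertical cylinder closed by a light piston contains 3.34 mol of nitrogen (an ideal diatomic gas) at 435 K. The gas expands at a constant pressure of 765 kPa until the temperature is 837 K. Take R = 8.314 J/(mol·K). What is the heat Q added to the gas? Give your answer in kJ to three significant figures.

Q ≈ 39.1 kJ

Isobaric: W = nRΔT = (3.34)(8.314)(402) = 11163 J.
ΔU = nCᵥΔT with Cᵥ = 5R/2: ΔU = (3.34)(20.79)(402) = 27908 J.
Q = ΔU + W = 27908 + 11163 = 39071 J.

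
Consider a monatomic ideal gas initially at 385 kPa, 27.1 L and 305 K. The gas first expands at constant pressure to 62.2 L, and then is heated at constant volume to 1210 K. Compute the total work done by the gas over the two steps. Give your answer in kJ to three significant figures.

Step 1 (isobaric): W = PΔV = (385 kPa)(62.2 − 27.1 L) = 13514 J.
Step 2 (isochoric): W = 0 (constant volume).
W_total = 13514 + 0 = 13514 J.

W_total ≈ 13.5 kJ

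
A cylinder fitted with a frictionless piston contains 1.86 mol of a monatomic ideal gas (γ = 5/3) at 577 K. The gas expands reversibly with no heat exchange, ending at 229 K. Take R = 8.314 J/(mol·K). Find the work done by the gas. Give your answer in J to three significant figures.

W ≈ 8070 J

Adiabatic ⇒ Q = 0, so W_by = −ΔU = nCᵥ(T₁ − T₂).
Cᵥ = 3R/2 = 12.47 J/(mol·K).
W = (1.86)(12.47)(577 − 229) = 8072 J.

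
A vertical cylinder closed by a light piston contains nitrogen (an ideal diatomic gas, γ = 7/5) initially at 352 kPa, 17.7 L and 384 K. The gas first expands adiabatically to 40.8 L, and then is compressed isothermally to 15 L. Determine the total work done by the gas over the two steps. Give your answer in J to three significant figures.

Step 1 (adiabatic): W = (P₁V₁ − P₂V₂)/(γ−1) = (6230 − 4461)/0.4 = 4423 J.
After step 1: P = 109.3 kPa, V = 40.8 L, T = 275 K.
Step 2 (isothermal): W = P₁V₁ ln(V₂/V₁) = (4461) ln(15/40.8) = -4464 J.
W_total = 4423 − 4464 = -40.64 J.

W_total ≈ -40.6 J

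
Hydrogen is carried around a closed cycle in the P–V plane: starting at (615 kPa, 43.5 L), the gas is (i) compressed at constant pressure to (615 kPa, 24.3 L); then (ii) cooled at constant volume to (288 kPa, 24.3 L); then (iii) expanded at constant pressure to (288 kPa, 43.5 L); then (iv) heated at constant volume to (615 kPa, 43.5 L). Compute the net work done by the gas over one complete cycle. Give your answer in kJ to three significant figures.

Constant-volume legs do no work.
W(i) = (615)(24.3 − 43.5) = -11808 J; W(iii) = (288)(43.5 − 24.3) = 5530 J.
W_net = -11808 + 5530 = -6278 J (the counter-clockwise enclosed area).

W_net ≈ -6.28 kJ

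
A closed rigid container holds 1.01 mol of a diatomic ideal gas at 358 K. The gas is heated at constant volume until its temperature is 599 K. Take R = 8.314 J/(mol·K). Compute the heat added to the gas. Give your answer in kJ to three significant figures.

Constant volume ⇒ W = 0, so Q = ΔU = nCᵥΔT with Cᵥ = 5R/2 = 20.79 J/(mol·K).
ΔU = (1.01)(20.79)(599 − 358) = 5059 J.

Q ≈ 5.06 kJ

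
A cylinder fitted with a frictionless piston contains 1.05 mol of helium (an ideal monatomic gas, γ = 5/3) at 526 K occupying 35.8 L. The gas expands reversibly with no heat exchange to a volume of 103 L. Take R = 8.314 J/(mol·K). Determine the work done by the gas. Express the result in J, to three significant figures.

W ≈ 3480 J

Adiabatic: TV^(γ−1) = const with γ = 5/3.
T₂ = T₁ (V₁/V₂)^(γ−1) = 526 × (35.8/103)^0.667 = 526 × 0.4943 = 260 K.
W_by = nCᵥ(T₁ − T₂) = (1.05)(12.47)(526 − 260) = 3483 J.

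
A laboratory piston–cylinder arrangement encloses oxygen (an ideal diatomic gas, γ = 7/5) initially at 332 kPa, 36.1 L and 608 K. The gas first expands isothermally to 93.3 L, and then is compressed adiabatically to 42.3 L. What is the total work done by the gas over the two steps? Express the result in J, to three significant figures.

Step 1 (isothermal): W = P₁V₁ ln(V₂/V₁) = (11985) ln(93.3/36.1) = 11380 J.
After step 1: P = 128.5 kPa, V = 93.3 L, T = 608 K.
Step 2 (adiabatic): W = (P₁V₁ − P₂V₂)/(γ−1) = (11985 − 16446)/0.4 = -11152 J.
W_total = 11380 − 11152 = 228.1 J.

W_total ≈ 228 J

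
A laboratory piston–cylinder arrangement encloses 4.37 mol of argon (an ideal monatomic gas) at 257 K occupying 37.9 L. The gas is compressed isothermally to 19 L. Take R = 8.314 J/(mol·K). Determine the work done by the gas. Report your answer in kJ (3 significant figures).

W ≈ -6.45 kJ

Isothermal: W = nRT ln(V₂/V₁).
W = (4.37)(8.314)(257) × ln(19/37.9)
  = 9337 × -0.6905
W_by_gas = -6448 J.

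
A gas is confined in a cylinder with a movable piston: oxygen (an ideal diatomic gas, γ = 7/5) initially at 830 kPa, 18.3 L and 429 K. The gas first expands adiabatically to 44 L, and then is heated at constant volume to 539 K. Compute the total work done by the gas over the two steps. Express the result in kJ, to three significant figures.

W_total ≈ 11.2 kJ

Step 1 (adiabatic): W = (P₁V₁ − P₂V₂)/(γ−1) = (15189 − 10694)/0.4 = 11238 J.
Step 2 (isochoric): W = 0 (constant volume).
W_total = 11238 + 0 = 11238 J.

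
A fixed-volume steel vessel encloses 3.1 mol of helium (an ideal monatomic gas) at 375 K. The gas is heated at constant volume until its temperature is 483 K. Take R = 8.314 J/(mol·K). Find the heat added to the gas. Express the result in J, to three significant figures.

Constant volume ⇒ W = 0, so Q = ΔU = nCᵥΔT with Cᵥ = 3R/2 = 12.47 J/(mol·K).
ΔU = (3.1)(12.47)(483 − 375) = 4175 J.

Q ≈ 4180 J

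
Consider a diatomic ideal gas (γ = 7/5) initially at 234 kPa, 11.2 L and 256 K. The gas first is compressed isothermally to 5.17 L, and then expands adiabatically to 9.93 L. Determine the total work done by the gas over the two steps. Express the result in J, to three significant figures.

Step 1 (isothermal): W = P₁V₁ ln(V₂/V₁) = (2621) ln(5.17/11.2) = -2026 J.
After step 1: P = 506.9 kPa, V = 5.17 L, T = 256 K.
Step 2 (adiabatic): W = (P₁V₁ − P₂V₂)/(γ−1) = (2621 − 2019)/0.4 = 1505 J.
W_total = -2026 + 1505 = -520.5 J.

W_total ≈ -520 J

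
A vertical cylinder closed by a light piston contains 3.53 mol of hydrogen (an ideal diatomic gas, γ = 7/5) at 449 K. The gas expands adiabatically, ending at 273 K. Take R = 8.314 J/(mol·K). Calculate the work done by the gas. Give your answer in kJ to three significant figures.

W ≈ 12.9 kJ

Adiabatic ⇒ Q = 0, so W_by = −ΔU = nCᵥ(T₁ − T₂).
Cᵥ = 5R/2 = 20.79 J/(mol·K).
W = (3.53)(20.79)(449 − 273) = 12913 J.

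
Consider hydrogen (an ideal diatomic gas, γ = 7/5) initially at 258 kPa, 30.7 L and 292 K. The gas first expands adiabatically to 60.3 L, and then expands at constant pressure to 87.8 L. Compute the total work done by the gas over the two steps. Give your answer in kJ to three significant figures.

Step 1 (adiabatic): W = (P₁V₁ − P₂V₂)/(γ−1) = (7921 − 6046)/0.4 = 4686 J.
After step 1: P = 100.3 kPa, V = 60.3 L, T = 222.9 K.
Step 2 (isobaric): W = PΔV = (100.3 kPa)(87.8 − 60.3 L) = 2757 J.
W_total = 4686 + 2757 = 7443 J.

W_total ≈ 7.44 kJ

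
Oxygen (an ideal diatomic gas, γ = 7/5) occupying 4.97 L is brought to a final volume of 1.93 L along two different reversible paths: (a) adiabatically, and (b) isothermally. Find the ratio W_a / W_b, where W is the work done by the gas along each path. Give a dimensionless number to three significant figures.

W_a / W_b ≈ 1.22

Path (a) adiabatic: W = P₁V₁(1 − (V₁/V₂)^(γ−1))/(γ−1) → W_a/(P₁V₁) = -1.15.
Path (b) isothermal: W = P₁V₁ ln(V₂/V₁) → W_b/(P₁V₁) = -0.9459.
W_a / W_b = -1.15 / -0.9459 = 1.215.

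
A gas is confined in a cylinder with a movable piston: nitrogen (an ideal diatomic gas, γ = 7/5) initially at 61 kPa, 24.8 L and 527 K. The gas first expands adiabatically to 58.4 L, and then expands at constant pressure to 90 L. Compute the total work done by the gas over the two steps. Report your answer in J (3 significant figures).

Step 1 (adiabatic): W = (P₁V₁ − P₂V₂)/(γ−1) = (1513 − 1074)/0.4 = 1097 J.
After step 1: P = 18.39 kPa, V = 58.4 L, T = 374.1 K.
Step 2 (isobaric): W = PΔV = (18.39 kPa)(90 − 58.4 L) = 581.1 J.
W_total = 1097 + 581.1 = 1678 J.

W_total ≈ 1680 J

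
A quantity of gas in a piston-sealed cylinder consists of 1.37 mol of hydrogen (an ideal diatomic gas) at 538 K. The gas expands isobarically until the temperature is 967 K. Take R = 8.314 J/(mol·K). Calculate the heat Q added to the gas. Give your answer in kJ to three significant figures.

Q ≈ 17.1 kJ

Isobaric: W = nRΔT = (1.37)(8.314)(429) = 4886 J.
ΔU = nCᵥΔT with Cᵥ = 5R/2: ΔU = (1.37)(20.79)(429) = 12216 J.
Q = ΔU + W = 12216 + 4886 = 17102 J.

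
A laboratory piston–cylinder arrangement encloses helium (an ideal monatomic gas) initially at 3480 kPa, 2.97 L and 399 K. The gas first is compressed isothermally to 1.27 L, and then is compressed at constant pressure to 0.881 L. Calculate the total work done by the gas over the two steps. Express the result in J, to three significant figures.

W_total ≈ -11900 J

Step 1 (isothermal): W = P₁V₁ ln(V₂/V₁) = (10336) ln(1.27/2.97) = -8781 J.
After step 1: P = 8138 kPa, V = 1.27 L, T = 399 K.
Step 2 (isobaric): W = PΔV = (8138 kPa)(0.881 − 1.27 L) = -3166 J.
W_total = -8781 − 3166 = -11946 J.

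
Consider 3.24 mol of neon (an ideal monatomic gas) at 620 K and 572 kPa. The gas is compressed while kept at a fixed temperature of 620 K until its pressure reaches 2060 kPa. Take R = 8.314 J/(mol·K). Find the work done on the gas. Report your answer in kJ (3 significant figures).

Isothermal process: W = nRT ln(V₂/V₁) = nRT ln(P₁/P₂).
W = (3.24)(8.314)(620) × ln(572/2060)
  = 16701 × ln(0.2777) = 16701 × -1.281
W_by_gas = -21400 J; work on gas = −W_by = 21400 J.

W ≈ 21.4 kJ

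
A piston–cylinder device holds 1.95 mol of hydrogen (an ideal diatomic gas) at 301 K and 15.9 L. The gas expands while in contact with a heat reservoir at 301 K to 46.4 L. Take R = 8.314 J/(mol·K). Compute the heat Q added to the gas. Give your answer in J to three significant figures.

Isothermal ⇒ ΔU = 0, so Q = W = nRT ln(V₂/V₁).
Q = (1.95)(8.314)(301) ln(46.4/15.9) = 4880 × 1.071 = 5226 J.

Q ≈ 5230 J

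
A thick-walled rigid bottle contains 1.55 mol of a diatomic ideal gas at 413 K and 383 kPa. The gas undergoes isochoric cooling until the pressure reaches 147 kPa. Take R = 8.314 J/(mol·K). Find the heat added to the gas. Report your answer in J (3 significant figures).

Constant volume ⇒ W = 0, so Q = ΔU = nCᵥΔT with Cᵥ = 5R/2 = 20.79 J/(mol·K).
At constant V, T₂/T₁ = P₂/P₁ ⇒ ΔT = T₁(P₂/P₁ − 1) = 413·(147/383 − 1) = -254.5 K.
ΔU = (1.55)(20.79)(-254.5) = -8199 J.

Q ≈ -8200 J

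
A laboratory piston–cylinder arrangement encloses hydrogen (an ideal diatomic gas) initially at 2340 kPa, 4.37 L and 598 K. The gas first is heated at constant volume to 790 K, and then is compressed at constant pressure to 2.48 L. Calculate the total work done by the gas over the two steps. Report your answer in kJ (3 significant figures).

Step 1 (isochoric): W = 0 (constant volume).
After step 1: P = 3091 kPa (V unchanged).
Step 2 (isobaric): W = PΔV = (3091 kPa)(2.48 − 4.37 L) = -5843 J.
W_total = 0 − 5843 = -5843 J.

W_total ≈ -5.84 kJ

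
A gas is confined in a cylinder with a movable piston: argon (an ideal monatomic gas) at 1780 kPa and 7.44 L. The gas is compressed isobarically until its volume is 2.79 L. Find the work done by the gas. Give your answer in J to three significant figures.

Isobaric: W = P ΔV.
W = (1780 kPa)(2.79 − 7.44 L) = (1780)(-4.65) = -8277 J.

W ≈ -8280 J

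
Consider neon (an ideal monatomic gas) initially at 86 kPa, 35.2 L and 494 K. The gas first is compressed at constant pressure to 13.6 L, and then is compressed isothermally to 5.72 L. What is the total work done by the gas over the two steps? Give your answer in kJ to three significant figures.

Step 1 (isobaric): W = PΔV = (86 kPa)(13.6 − 35.2 L) = -1858 J.
After step 1: P = 86 kPa, V = 13.6 L, T = 190.9 K.
Step 2 (isothermal): W = P₁V₁ ln(V₂/V₁) = (1170) ln(5.72/13.6) = -1013 J.
W_total = -1858 − 1013 = -2871 J.

W_total ≈ -2.87 kJ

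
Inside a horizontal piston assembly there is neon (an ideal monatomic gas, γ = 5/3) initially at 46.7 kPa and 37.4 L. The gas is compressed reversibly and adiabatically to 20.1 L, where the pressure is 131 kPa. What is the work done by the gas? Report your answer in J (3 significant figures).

W ≈ -1330 J

Adiabatic: W = (P₁V₁ − P₂V₂)/(γ − 1) with γ = 5/3.
P₁V₁ = 1747 J, P₂V₂ = 2633 J.
W = (1747 − 2633) / 0.6667 = -1330 J.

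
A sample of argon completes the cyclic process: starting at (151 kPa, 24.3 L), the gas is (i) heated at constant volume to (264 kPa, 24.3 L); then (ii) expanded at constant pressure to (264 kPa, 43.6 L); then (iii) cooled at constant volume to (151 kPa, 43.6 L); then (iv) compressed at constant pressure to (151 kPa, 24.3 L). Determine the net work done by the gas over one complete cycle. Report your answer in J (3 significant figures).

W_net ≈ 2180 J

Constant-volume legs do no work.
W(ii) = (264)(43.6 − 24.3) = 5095 J; W(iv) = (151)(24.3 − 43.6) = -2914 J.
W_net = 5095 − 2914 = 2181 J (the clockwise enclosed area).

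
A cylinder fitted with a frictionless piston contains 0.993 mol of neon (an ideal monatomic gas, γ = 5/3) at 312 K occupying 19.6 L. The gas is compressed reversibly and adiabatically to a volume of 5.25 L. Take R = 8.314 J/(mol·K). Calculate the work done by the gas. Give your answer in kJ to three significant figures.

W ≈ -5.43 kJ

Adiabatic: TV^(γ−1) = const with γ = 5/3.
T₂ = T₁ (V₁/V₂)^(γ−1) = 312 × (19.6/5.25)^0.667 = 312 × 2.407 = 750.8 K.
W_by = nCᵥ(T₁ − T₂) = (0.993)(12.47)(312 − 750.8) = -5435 J.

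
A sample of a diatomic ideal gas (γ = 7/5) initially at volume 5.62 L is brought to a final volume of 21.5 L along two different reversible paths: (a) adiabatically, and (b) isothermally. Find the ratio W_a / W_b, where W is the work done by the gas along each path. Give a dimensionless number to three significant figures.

W_a / W_b ≈ 0.774

Path (a) adiabatic: W = P₁V₁(1 − (V₁/V₂)^(γ−1))/(γ−1) → W_a/(P₁V₁) = 1.038.
Path (b) isothermal: W = P₁V₁ ln(V₂/V₁) → W_b/(P₁V₁) = 1.342.
W_a / W_b = 1.038 / 1.342 = 0.7739.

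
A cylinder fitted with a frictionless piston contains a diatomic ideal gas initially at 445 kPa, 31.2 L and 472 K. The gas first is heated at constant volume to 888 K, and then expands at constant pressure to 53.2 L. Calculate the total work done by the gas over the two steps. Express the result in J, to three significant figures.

Step 1 (isochoric): W = 0 (constant volume).
After step 1: P = 837.2 kPa (V unchanged).
Step 2 (isobaric): W = PΔV = (837.2 kPa)(53.2 − 31.2 L) = 18418 J.
W_total = 0 + 18418 = 18418 J.

W_total ≈ 18400 J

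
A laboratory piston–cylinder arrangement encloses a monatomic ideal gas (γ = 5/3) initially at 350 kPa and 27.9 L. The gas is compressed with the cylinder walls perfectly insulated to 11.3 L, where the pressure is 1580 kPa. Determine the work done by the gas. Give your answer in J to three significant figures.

W ≈ -12100 J

Adiabatic: W = (P₁V₁ − P₂V₂)/(γ − 1) with γ = 5/3.
P₁V₁ = 9765 J, P₂V₂ = 17854 J.
W = (9765 − 17854) / 0.6667 = -12133 J.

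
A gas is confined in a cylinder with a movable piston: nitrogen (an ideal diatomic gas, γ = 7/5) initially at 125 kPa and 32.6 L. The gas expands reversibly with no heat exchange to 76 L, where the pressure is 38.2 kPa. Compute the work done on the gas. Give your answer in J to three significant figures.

Adiabatic: W = (P₁V₁ − P₂V₂)/(γ − 1) with γ = 7/5.
P₁V₁ = 4075 J, P₂V₂ = 2903 J.
W = (4075 − 2903) / 0.4 = 2930 J.
Work on gas = −W_by = -2930 J.

W ≈ -2930 J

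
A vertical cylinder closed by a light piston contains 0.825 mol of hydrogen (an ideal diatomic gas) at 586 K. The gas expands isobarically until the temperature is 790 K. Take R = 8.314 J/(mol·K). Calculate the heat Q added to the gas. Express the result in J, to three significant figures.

Isobaric: W = nRΔT = (0.825)(8.314)(204) = 1399 J.
ΔU = nCᵥΔT with Cᵥ = 5R/2: ΔU = (0.825)(20.79)(204) = 3498 J.
Q = ΔU + W = 3498 + 1399 = 4897 J.

Q ≈ 4900 J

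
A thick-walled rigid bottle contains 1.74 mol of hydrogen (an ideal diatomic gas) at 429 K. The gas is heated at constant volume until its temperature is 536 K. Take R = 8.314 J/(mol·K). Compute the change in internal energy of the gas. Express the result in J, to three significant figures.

Constant volume ⇒ W = 0, so Q = ΔU = nCᵥΔT with Cᵥ = 5R/2 = 20.79 J/(mol·K).
ΔU = (1.74)(20.79)(536 − 429) = 3870 J.

ΔU ≈ 3870 J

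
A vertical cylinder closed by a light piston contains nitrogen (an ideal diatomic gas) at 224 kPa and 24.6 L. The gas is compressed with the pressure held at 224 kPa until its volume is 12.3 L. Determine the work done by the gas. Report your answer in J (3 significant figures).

Isobaric: W = P ΔV.
W = (224 kPa)(12.3 − 24.6 L) = (224)(-12.3) = -2755 J.

W ≈ -2760 J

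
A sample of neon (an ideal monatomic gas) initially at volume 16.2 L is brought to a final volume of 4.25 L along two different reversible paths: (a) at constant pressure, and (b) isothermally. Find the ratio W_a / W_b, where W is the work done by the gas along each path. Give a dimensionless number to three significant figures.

W_a / W_b ≈ 0.551

Path (a) isobaric: W = P₁(V₂ − V₁) → W_a/(P₁V₁) = -0.7377.
Path (b) isothermal: W = P₁V₁ ln(V₂/V₁) → W_b/(P₁V₁) = -1.338.
W_a / W_b = -0.7377 / -1.338 = 0.5513.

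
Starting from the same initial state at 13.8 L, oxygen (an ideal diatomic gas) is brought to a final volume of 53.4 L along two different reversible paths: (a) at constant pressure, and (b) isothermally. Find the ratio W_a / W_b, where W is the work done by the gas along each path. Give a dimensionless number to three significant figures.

Path (a) isobaric: W = P₁(V₂ − V₁) → W_a/(P₁V₁) = 2.87.
Path (b) isothermal: W = P₁V₁ ln(V₂/V₁) → W_b/(P₁V₁) = 1.353.
W_a / W_b = 2.87 / 1.353 = 2.121.

W_a / W_b ≈ 2.12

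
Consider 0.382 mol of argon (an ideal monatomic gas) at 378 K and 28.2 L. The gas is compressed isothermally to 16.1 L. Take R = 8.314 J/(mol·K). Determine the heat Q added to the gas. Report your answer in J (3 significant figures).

Q ≈ -673 J

Isothermal ⇒ ΔU = 0, so Q = W = nRT ln(V₂/V₁).
Q = (0.382)(8.314)(378) ln(16.1/28.2) = 1201 × -0.5605 = -672.9 J.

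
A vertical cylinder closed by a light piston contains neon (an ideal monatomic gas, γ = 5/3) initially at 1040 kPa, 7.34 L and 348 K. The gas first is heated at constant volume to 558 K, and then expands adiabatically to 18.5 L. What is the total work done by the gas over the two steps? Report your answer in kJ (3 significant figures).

W_total ≈ 8.45 kJ

Step 1 (isochoric): W = 0 (constant volume).
After step 1: P = 1668 kPa (V unchanged).
Step 2 (adiabatic): W = (P₁V₁ − P₂V₂)/(γ−1) = (12240 − 6609)/0.667 = 8447 J.
W_total = 0 + 8447 = 8447 J.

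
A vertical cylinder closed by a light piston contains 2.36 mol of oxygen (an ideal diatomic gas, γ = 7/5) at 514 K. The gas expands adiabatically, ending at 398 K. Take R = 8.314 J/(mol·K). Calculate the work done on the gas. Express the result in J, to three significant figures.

W ≈ -5690 J

Adiabatic ⇒ Q = 0, so W_by = −ΔU = nCᵥ(T₁ − T₂).
Cᵥ = 5R/2 = 20.79 J/(mol·K).
W = (2.36)(20.79)(514 − 398) = 5690 J.
Work on gas = −W_by = -5690 J.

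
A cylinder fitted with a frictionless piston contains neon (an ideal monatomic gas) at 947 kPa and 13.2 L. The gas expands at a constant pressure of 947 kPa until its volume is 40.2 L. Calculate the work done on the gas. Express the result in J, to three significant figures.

Isobaric: W = P ΔV.
W = (947 kPa)(40.2 − 13.2 L) = (947)(27) = 25569 J.
Work on gas = −W_by = -25569 J.

W ≈ -25600 J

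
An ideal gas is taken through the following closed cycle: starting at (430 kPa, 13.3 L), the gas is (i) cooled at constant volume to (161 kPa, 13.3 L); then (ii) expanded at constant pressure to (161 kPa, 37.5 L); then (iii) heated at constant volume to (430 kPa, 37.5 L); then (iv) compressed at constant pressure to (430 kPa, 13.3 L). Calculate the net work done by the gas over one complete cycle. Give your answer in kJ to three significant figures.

W_net ≈ -6.51 kJ

Constant-volume legs do no work.
W(ii) = (161)(37.5 − 13.3) = 3896 J; W(iv) = (430)(13.3 − 37.5) = -10406 J.
W_net = 3896 − 10406 = -6510 J (the counter-clockwise enclosed area).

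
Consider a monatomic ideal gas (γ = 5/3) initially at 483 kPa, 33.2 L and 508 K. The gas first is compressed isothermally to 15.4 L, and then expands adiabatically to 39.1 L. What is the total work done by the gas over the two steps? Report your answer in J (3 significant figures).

W_total ≈ -1190 J

Step 1 (isothermal): W = P₁V₁ ln(V₂/V₁) = (16036) ln(15.4/33.2) = -12318 J.
After step 1: P = 1041 kPa, V = 15.4 L, T = 508 K.
Step 2 (adiabatic): W = (P₁V₁ − P₂V₂)/(γ−1) = (16036 − 8616)/0.667 = 11129 J.
W_total = -12318 + 11129 = -1189 J.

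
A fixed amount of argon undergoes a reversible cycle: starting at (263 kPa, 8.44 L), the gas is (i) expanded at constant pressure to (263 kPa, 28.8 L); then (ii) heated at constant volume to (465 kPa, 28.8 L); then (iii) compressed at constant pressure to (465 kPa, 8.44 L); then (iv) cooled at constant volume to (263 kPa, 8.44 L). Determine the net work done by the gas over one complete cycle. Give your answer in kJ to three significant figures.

Constant-volume legs do no work.
W(i) = (263)(28.8 − 8.44) = 5355 J; W(iii) = (465)(8.44 − 28.8) = -9467 J.
W_net = 5355 − 9467 = -4113 J (the counter-clockwise enclosed area).

W_net ≈ -4.11 kJ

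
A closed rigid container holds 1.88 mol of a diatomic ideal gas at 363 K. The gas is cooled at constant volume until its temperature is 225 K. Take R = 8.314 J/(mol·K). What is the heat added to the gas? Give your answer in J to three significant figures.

Constant volume ⇒ W = 0, so Q = ΔU = nCᵥΔT with Cᵥ = 5R/2 = 20.79 J/(mol·K).
ΔU = (1.88)(20.79)(225 − 363) = -5392 J.

Q ≈ -5390 J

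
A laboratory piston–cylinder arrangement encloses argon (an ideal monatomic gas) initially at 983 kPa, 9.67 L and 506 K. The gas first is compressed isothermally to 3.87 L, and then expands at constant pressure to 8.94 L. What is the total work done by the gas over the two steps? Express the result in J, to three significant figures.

Step 1 (isothermal): W = P₁V₁ ln(V₂/V₁) = (9506) ln(3.87/9.67) = -8705 J.
After step 1: P = 2456 kPa, V = 3.87 L, T = 506 K.
Step 2 (isobaric): W = PΔV = (2456 kPa)(8.94 − 3.87 L) = 12453 J.
W_total = -8705 + 12453 = 3748 J.

W_total ≈ 3750 J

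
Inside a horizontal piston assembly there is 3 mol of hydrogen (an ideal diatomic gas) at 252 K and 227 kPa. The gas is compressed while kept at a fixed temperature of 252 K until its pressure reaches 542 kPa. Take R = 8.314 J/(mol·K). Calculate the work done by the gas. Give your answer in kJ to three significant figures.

W ≈ -5.47 kJ

Isothermal process: W = nRT ln(V₂/V₁) = nRT ln(P₁/P₂).
W = (3)(8.314)(252) × ln(227/542)
  = 6285 × ln(0.4188) = 6285 × -0.8703
W_by_gas = -5470 J.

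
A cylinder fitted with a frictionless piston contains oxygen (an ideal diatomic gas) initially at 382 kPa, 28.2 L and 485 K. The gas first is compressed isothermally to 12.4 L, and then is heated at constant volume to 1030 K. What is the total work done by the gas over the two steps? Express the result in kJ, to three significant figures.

Step 1 (isothermal): W = P₁V₁ ln(V₂/V₁) = (10772) ln(12.4/28.2) = -8851 J.
Step 2 (isochoric): W = 0 (constant volume).
W_total = -8851 + 0 = -8851 J.

W_total ≈ -8.85 kJ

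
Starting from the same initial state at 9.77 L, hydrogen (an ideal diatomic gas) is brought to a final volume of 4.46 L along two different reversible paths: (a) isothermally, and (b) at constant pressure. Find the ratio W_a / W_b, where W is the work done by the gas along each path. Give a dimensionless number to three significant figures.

Path (a) isothermal: W = P₁V₁ ln(V₂/V₁) → W_a/(P₁V₁) = -0.7842.
Path (b) isobaric: W = P₁(V₂ − V₁) → W_b/(P₁V₁) = -0.5435.
W_a / W_b = -0.7842 / -0.5435 = 1.443.

W_a / W_b ≈ 1.44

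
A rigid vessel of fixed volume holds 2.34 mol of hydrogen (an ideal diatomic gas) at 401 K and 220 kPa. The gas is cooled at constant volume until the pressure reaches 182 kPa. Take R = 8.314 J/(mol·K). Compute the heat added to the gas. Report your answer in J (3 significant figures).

Q ≈ -3370 J

Constant volume ⇒ W = 0, so Q = ΔU = nCᵥΔT with Cᵥ = 5R/2 = 20.79 J/(mol·K).
At constant V, T₂/T₁ = P₂/P₁ ⇒ ΔT = T₁(P₂/P₁ − 1) = 401·(182/220 − 1) = -69.26 K.
ΔU = (2.34)(20.79)(-69.26) = -3369 J.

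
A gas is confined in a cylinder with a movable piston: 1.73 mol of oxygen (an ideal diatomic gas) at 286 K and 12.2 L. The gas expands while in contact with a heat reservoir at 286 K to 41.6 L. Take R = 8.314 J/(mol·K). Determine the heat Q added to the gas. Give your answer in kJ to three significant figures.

Q ≈ 5.05 kJ

Isothermal ⇒ ΔU = 0, so Q = W = nRT ln(V₂/V₁).
Q = (1.73)(8.314)(286) ln(41.6/12.2) = 4114 × 1.227 = 5046 J.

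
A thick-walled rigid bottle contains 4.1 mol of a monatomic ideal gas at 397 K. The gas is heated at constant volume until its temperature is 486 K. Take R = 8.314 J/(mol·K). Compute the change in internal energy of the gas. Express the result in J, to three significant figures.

Constant volume ⇒ W = 0, so Q = ΔU = nCᵥΔT with Cᵥ = 3R/2 = 12.47 J/(mol·K).
ΔU = (4.1)(12.47)(486 − 397) = 4551 J.

ΔU ≈ 4550 J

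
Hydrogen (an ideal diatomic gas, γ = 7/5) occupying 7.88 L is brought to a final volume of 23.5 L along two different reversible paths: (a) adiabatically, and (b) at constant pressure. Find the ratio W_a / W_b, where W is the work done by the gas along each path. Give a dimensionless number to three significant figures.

W_a / W_b ≈ 0.447

Path (a) adiabatic: W = P₁V₁(1 − (V₁/V₂)^(γ−1))/(γ−1) → W_a/(P₁V₁) = 0.8852.
Path (b) isobaric: W = P₁(V₂ − V₁) → W_b/(P₁V₁) = 1.982.
W_a / W_b = 0.8852 / 1.982 = 0.4466.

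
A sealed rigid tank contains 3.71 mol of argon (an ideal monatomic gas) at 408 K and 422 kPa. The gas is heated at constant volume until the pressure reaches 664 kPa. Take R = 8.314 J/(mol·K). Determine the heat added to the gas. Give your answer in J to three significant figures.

Q ≈ 10800 J

Constant volume ⇒ W = 0, so Q = ΔU = nCᵥΔT with Cᵥ = 3R/2 = 12.47 J/(mol·K).
At constant V, T₂/T₁ = P₂/P₁ ⇒ ΔT = T₁(P₂/P₁ − 1) = 408·(664/422 − 1) = 234 K.
ΔU = (3.71)(12.47)(234) = 10825 J.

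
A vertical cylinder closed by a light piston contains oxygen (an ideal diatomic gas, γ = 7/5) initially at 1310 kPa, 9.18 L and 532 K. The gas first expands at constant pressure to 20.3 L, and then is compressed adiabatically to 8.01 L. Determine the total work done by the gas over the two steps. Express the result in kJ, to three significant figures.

Step 1 (isobaric): W = PΔV = (1310 kPa)(20.3 − 9.18 L) = 14567 J.
After step 1: P = 1310 kPa, V = 20.3 L, T = 1176 K.
Step 2 (adiabatic): W = (P₁V₁ − P₂V₂)/(γ−1) = (26593 − 38576)/0.4 = -29957 J.
W_total = 14567 − 29957 = -15389 J.

W_total ≈ -15.4 kJ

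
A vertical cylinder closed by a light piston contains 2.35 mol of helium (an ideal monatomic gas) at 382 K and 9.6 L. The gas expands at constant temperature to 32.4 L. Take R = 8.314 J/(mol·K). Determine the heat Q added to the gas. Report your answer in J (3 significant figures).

Isothermal ⇒ ΔU = 0, so Q = W = nRT ln(V₂/V₁).
Q = (2.35)(8.314)(382) ln(32.4/9.6) = 7463 × 1.216 = 9079 J.

Q ≈ 9080 J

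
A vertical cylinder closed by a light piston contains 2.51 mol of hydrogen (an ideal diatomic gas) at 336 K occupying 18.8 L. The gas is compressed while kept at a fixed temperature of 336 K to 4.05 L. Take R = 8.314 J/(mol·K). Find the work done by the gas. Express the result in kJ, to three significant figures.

W ≈ -10.8 kJ

Isothermal: W = nRT ln(V₂/V₁).
W = (2.51)(8.314)(336) × ln(4.05/18.8)
  = 7012 × -1.535
W_by_gas = -10764 J.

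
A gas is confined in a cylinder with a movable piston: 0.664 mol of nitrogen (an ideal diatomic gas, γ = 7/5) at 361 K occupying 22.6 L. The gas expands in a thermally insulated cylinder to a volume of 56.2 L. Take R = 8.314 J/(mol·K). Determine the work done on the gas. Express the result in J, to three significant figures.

W ≈ -1520 J

Adiabatic: TV^(γ−1) = const with γ = 7/5.
T₂ = T₁ (V₁/V₂)^(γ−1) = 361 × (22.6/56.2)^0.4 = 361 × 0.6946 = 250.8 K.
W_by = nCᵥ(T₁ − T₂) = (0.664)(20.79)(361 − 250.8) = 1521 J.
Work on gas = −W_by = -1521 J.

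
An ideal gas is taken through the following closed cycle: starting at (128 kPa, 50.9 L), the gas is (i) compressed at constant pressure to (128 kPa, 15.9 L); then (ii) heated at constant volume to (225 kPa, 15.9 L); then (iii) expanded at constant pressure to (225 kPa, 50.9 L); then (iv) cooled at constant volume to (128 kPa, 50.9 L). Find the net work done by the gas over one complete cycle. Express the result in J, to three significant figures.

Constant-volume legs do no work.
W(i) = (128)(15.9 − 50.9) = -4480 J; W(iii) = (225)(50.9 − 15.9) = 7875 J.
W_net = -4480 + 7875 = 3395 J (the clockwise enclosed area).

W_net ≈ 3400 J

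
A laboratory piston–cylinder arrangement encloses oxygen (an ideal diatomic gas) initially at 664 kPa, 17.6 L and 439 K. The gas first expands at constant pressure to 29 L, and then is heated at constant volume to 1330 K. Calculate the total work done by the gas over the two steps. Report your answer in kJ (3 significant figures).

W_total ≈ 7.57 kJ

Step 1 (isobaric): W = PΔV = (664 kPa)(29 − 17.6 L) = 7570 J.
Step 2 (isochoric): W = 0 (constant volume).
W_total = 7570 + 0 = 7570 J.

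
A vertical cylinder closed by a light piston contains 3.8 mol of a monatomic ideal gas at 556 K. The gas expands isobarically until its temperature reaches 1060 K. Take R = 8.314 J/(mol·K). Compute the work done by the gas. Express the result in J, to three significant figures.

W ≈ 15900 J

Isobaric: W = P ΔV = nR ΔT.
W = (3.8)(8.314)(1060 − 556) = 15923 J.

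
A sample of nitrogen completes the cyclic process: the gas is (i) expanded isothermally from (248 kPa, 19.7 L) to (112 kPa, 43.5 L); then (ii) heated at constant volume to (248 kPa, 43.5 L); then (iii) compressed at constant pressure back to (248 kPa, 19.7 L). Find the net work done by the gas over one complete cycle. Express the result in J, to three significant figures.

W_net ≈ -2030 J

Leg (i): W = PᵢVᵢ ln(V_f/Vᵢ) = (4886) ln(43.5/19.7) = 3870 J.
Leg (ii): W = 0.
Leg (iii): W = PΔV = (248)(19.7 − 43.5) = -5902 J.
W_net = 3870 − 5902 = -2032 J.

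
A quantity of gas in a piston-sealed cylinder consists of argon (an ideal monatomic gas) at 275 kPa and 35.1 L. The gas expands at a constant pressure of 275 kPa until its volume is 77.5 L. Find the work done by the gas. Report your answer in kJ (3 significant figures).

Isobaric: W = P ΔV.
W = (275 kPa)(77.5 − 35.1 L) = (275)(42.4) = 11660 J.

W ≈ 11.7 kJ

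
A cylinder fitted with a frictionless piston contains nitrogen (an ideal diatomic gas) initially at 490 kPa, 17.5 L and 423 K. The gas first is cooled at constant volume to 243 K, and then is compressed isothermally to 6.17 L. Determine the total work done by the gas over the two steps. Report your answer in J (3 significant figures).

Step 1 (isochoric): W = 0 (constant volume).
After step 1: P = 281.5 kPa (V unchanged).
Step 2 (isothermal): W = P₁V₁ ln(V₂/V₁) = (4926) ln(6.17/17.5) = -5135 J.
W_total = 0 − 5135 = -5135 J.

W_total ≈ -5140 J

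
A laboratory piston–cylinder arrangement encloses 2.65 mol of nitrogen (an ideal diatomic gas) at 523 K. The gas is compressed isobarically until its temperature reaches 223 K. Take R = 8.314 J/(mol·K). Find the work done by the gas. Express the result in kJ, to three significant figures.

Isobaric: W = P ΔV = nR ΔT.
W = (2.65)(8.314)(223 − 523) = -6610 J.

W ≈ -6.61 kJ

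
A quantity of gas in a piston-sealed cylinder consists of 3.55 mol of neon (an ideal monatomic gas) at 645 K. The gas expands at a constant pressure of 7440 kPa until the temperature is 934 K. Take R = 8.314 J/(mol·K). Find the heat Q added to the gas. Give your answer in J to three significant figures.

Q ≈ 21300 J

Isobaric: W = nRΔT = (3.55)(8.314)(289) = 8530 J.
ΔU = nCᵥΔT with Cᵥ = 3R/2: ΔU = (3.55)(12.47)(289) = 12795 J.
Q = ΔU + W = 12795 + 8530 = 21324 J.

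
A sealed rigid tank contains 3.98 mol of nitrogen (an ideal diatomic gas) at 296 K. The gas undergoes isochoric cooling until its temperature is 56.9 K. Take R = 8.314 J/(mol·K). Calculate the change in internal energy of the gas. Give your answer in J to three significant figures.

ΔU ≈ -19800 J

Constant volume ⇒ W = 0, so Q = ΔU = nCᵥΔT with Cᵥ = 5R/2 = 20.79 J/(mol·K).
ΔU = (3.98)(20.79)(56.9 − 296) = -19779 J.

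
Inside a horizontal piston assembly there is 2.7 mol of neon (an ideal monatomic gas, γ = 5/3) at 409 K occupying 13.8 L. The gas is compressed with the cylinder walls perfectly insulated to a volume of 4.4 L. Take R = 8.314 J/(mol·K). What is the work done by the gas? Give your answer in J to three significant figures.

Adiabatic: TV^(γ−1) = const with γ = 5/3.
T₂ = T₁ (V₁/V₂)^(γ−1) = 409 × (13.8/4.4)^0.667 = 409 × 2.143 = 876.3 K.
W_by = nCᵥ(T₁ − T₂) = (2.7)(12.47)(409 − 876.3) = -15736 J.

W ≈ -15700 J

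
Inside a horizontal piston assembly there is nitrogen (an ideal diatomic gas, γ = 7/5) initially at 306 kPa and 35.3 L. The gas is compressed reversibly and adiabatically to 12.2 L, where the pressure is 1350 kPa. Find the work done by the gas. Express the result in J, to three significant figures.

Adiabatic: W = (P₁V₁ − P₂V₂)/(γ − 1) with γ = 7/5.
P₁V₁ = 10802 J, P₂V₂ = 16470 J.
W = (10802 − 16470) / 0.4 = -14171 J.

W ≈ -14200 J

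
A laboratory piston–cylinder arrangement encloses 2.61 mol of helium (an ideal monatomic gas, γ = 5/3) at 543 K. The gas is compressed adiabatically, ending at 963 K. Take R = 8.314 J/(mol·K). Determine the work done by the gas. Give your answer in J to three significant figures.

Adiabatic ⇒ Q = 0, so W_by = −ΔU = nCᵥ(T₁ − T₂).
Cᵥ = 3R/2 = 12.47 J/(mol·K).
W = (2.61)(12.47)(543 − 963) = -13671 J.

W ≈ -13700 J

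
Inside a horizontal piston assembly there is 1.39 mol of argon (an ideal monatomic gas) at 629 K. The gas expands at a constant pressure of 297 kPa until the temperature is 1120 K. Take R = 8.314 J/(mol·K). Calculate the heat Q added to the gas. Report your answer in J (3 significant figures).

Q ≈ 14200 J

Isobaric: W = nRΔT = (1.39)(8.314)(491) = 5674 J.
ΔU = nCᵥΔT with Cᵥ = 3R/2: ΔU = (1.39)(12.47)(491) = 8511 J.
Q = ΔU + W = 8511 + 5674 = 14186 J.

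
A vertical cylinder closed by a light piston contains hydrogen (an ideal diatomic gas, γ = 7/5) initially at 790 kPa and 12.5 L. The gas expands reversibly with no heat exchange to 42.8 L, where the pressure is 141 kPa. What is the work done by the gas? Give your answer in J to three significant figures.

Adiabatic: W = (P₁V₁ − P₂V₂)/(γ − 1) with γ = 7/5.
P₁V₁ = 9875 J, P₂V₂ = 6035 J.
W = (9875 − 6035) / 0.4 = 9601 J.

W ≈ 9600 J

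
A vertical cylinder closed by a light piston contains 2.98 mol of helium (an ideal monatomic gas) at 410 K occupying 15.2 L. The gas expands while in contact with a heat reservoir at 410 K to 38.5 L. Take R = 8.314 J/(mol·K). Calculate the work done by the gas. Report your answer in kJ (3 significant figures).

Isothermal: W = nRT ln(V₂/V₁).
W = (2.98)(8.314)(410) × ln(38.5/15.2)
  = 10158 × 0.9294
W_by_gas = 9441 J.

W ≈ 9.44 kJ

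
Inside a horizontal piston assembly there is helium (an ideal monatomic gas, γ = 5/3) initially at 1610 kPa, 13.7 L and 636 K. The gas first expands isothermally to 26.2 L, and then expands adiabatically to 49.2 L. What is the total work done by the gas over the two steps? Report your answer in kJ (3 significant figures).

Step 1 (isothermal): W = P₁V₁ ln(V₂/V₁) = (22057) ln(26.2/13.7) = 14301 J.
After step 1: P = 841.9 kPa, V = 26.2 L, T = 636 K.
Step 2 (adiabatic): W = (P₁V₁ − P₂V₂)/(γ−1) = (22057 − 14491)/0.667 = 11349 J.
W_total = 14301 + 11349 = 25650 J.

W_total ≈ 25.6 kJ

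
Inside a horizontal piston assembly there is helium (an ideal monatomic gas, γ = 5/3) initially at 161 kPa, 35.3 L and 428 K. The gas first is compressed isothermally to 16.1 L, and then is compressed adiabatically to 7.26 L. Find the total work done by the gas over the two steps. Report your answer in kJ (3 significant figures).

Step 1 (isothermal): W = P₁V₁ ln(V₂/V₁) = (5683) ln(16.1/35.3) = -4462 J.
After step 1: P = 353 kPa, V = 16.1 L, T = 428 K.
Step 2 (adiabatic): W = (P₁V₁ − P₂V₂)/(γ−1) = (5683 − 9665)/0.667 = -5972 J.
W_total = -4462 − 5972 = -10434 J.

W_total ≈ -10.4 kJ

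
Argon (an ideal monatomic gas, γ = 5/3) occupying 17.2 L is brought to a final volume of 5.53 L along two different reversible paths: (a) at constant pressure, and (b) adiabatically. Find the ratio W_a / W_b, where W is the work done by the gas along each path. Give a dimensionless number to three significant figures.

Path (a) isobaric: W = P₁(V₂ − V₁) → W_a/(P₁V₁) = -0.6785.
Path (b) adiabatic: W = P₁V₁(1 − (V₁/V₂)^(γ−1))/(γ−1) → W_b/(P₁V₁) = -1.696.
W_a / W_b = -0.6785 / -1.696 = 0.4.

W_a / W_b ≈ 0.400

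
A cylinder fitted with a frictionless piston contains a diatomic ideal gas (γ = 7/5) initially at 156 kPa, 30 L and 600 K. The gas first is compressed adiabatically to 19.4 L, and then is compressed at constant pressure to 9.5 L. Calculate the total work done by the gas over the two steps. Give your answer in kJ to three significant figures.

Step 1 (adiabatic): W = (P₁V₁ − P₂V₂)/(γ−1) = (4680 − 5572)/0.4 = -2229 J.
After step 1: P = 287.2 kPa, V = 19.4 L, T = 714.3 K.
Step 2 (isobaric): W = PΔV = (287.2 kPa)(9.5 − 19.4 L) = -2843 J.
W_total = -2229 − 2843 = -5072 J.

W_total ≈ -5.07 kJ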